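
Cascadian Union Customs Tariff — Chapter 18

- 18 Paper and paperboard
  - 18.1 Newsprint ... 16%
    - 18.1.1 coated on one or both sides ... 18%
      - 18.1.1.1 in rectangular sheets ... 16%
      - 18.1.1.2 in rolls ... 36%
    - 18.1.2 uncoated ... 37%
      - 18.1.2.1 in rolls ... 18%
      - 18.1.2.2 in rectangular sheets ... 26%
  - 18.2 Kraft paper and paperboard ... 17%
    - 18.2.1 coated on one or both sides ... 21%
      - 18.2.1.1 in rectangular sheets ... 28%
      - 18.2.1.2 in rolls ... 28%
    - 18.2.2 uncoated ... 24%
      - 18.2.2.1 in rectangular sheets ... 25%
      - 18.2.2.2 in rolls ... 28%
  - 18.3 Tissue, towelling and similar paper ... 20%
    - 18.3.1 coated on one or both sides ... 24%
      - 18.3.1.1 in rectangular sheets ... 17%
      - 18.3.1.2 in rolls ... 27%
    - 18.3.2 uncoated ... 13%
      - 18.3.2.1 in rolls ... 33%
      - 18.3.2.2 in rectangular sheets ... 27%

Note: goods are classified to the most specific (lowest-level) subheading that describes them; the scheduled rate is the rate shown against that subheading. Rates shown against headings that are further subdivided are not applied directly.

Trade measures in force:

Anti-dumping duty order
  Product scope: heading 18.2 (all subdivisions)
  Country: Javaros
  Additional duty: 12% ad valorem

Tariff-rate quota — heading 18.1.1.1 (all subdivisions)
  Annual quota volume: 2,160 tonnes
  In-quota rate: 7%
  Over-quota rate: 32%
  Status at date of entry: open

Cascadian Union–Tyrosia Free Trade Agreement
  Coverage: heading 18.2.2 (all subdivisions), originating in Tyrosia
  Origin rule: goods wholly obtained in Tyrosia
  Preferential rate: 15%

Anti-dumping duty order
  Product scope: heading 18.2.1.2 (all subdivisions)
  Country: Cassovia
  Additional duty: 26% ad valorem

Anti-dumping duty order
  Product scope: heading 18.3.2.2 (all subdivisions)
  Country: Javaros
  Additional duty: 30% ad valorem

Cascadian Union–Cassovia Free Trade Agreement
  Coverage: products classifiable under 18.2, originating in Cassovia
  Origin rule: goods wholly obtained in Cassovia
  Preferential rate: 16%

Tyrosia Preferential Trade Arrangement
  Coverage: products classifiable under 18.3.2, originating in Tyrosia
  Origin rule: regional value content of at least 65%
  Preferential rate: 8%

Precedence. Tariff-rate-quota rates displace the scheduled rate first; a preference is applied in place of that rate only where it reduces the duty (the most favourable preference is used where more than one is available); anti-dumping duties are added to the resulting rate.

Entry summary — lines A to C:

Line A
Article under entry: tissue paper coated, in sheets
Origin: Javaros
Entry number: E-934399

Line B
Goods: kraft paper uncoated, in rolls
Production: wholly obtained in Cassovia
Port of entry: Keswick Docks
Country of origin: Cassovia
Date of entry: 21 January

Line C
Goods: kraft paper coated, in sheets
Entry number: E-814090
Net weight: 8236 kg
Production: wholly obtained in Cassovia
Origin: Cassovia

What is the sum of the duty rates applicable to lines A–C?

49%

Line A: tissue paper → 18.3; coated → 18.3.1; in sheets → 18.3.1.1. Scheduled 17%. No special measure applies. → 17%.
Line B: kraft paper → 18.2; uncoated → 18.2.2; in rolls → 18.2.2.2. Scheduled 28%. Cassovia agreement on 18.2: wholly obtained → 16% available; preferential 16%. → 16%.
Line C: kraft paper → 18.2; coated → 18.2.1; in sheets → 18.2.1.1. Scheduled 28%. Cassovia agreement on 18.2: wholly obtained → 16% available; preferential 16%. → 16%.
Sum: 17% + 16% + 16% = 49%.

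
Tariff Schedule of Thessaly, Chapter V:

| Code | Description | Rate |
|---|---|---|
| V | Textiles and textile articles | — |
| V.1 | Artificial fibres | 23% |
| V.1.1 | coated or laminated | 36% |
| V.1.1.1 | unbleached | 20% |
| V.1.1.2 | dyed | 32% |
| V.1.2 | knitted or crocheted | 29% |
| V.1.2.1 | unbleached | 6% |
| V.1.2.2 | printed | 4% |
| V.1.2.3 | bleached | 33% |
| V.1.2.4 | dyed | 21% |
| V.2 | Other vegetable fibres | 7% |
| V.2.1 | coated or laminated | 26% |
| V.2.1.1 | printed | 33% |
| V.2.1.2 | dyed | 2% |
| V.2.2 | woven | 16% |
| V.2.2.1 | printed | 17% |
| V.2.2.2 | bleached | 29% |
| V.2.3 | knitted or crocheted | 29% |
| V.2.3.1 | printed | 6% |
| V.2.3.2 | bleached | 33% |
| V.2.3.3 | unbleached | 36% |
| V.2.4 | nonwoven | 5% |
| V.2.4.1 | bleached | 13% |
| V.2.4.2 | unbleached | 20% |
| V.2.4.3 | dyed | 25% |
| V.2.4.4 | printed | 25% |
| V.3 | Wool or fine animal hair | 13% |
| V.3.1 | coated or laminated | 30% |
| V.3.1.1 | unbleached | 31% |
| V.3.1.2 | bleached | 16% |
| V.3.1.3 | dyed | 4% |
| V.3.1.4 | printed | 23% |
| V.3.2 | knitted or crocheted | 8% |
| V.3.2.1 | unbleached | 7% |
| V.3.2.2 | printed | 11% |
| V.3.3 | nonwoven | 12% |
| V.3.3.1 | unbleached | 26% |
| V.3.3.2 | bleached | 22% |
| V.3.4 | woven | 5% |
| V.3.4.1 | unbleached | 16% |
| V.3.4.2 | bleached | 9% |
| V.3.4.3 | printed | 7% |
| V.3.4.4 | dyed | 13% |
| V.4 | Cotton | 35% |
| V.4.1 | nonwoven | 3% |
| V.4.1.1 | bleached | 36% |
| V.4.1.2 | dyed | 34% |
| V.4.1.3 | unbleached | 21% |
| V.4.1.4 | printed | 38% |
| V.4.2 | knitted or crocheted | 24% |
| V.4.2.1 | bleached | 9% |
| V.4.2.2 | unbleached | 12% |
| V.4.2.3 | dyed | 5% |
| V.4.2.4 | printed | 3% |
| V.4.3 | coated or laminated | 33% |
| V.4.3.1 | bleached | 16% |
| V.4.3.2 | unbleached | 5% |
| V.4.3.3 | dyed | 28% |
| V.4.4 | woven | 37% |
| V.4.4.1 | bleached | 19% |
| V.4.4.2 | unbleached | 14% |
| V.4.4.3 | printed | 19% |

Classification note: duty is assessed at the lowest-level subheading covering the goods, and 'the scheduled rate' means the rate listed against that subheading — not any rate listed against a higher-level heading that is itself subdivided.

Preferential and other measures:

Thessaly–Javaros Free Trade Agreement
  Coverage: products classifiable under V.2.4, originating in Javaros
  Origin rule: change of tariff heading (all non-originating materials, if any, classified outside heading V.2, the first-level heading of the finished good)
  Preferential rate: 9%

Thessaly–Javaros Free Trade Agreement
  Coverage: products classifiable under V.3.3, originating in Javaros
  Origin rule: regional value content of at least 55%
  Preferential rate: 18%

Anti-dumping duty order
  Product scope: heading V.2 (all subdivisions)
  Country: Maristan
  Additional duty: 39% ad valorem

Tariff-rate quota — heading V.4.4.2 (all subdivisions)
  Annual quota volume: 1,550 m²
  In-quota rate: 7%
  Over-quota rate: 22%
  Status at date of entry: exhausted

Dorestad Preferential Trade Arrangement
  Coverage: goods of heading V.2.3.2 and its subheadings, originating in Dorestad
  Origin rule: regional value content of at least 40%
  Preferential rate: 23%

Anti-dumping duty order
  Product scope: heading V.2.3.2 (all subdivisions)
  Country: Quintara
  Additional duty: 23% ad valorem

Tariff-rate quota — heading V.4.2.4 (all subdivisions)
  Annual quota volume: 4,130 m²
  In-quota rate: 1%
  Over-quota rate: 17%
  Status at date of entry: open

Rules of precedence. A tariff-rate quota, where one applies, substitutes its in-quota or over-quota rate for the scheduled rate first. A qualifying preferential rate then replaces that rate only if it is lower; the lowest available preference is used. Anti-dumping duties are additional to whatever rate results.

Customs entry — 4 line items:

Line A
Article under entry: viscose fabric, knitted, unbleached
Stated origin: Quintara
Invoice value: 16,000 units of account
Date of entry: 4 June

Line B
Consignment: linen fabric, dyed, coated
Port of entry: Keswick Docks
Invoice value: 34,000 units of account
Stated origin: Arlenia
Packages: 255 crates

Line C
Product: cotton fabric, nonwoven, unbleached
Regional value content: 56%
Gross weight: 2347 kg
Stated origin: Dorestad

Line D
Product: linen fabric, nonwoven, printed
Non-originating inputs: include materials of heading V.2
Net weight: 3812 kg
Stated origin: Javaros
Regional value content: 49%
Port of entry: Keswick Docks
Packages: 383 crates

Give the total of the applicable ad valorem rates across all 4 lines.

Line A: viscose → V.1; knitted → V.1.2; unbleached → V.1.2.1. Scheduled 6%. No special measure applies. → 6%.
Line B: linen → V.2; coated → V.2.1; dyed → V.2.1.2. Scheduled 2%. No special measure applies. → 2%.
Line C: cotton → V.4; nonwoven → V.4.1; unbleached → V.4.1.3. Scheduled 21%. Dorestad agreement on V.2.3.2: V.4.1.3 not covered. → 21%.
Line D: linen → V.2; nonwoven → V.2.4; printed → V.2.4.4. Scheduled 25%. Javaros agreement on V.2.4: CTH not met; Javaros agreement on V.3.3: V.2.4.4 not covered. → 25%.
Sum: 6% + 2% + 21% + 25% = 54%.

54%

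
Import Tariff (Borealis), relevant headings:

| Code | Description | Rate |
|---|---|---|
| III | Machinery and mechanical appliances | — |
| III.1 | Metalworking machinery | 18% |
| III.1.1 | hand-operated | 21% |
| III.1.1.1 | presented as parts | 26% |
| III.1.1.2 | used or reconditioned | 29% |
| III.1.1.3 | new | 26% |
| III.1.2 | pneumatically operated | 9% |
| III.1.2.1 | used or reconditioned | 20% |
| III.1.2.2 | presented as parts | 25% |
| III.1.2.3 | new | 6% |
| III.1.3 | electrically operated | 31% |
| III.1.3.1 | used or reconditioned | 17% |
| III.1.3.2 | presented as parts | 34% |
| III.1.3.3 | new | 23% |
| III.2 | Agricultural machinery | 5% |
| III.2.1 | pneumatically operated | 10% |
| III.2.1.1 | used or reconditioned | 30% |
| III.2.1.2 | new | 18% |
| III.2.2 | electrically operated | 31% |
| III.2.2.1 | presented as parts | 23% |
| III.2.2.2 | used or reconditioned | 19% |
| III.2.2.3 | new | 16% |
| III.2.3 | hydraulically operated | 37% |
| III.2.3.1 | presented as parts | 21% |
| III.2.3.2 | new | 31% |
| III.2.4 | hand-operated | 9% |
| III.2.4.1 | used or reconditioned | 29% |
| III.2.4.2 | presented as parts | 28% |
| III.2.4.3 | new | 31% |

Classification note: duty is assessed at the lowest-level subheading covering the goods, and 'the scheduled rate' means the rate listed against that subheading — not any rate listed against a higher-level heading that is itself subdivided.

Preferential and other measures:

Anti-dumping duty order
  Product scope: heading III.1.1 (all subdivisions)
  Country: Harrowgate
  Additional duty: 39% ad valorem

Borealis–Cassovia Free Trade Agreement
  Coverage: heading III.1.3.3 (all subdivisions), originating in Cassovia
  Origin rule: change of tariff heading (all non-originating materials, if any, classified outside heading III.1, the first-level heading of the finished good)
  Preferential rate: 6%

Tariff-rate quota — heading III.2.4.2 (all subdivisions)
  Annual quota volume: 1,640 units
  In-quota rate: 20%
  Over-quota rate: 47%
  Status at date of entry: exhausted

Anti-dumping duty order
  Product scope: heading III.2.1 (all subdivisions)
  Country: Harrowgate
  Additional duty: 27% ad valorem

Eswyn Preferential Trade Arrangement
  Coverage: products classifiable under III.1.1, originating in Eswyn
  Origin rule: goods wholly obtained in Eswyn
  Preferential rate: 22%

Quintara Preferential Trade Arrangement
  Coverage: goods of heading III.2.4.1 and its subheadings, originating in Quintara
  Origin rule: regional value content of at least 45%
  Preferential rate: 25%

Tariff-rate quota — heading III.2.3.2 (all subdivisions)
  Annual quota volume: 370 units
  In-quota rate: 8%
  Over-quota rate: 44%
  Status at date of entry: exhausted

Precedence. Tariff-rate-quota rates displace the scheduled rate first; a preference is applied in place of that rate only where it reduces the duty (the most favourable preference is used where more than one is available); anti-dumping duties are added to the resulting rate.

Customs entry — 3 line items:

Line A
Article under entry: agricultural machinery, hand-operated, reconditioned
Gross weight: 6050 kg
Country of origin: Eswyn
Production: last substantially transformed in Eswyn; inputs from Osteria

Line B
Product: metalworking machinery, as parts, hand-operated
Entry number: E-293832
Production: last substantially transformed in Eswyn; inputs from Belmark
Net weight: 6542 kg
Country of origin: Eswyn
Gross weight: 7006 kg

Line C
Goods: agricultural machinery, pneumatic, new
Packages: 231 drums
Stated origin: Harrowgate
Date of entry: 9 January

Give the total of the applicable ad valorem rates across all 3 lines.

100%

Line A: agricultural → III.2; hand-operated → III.2.4; reconditioned → III.2.4.1. Scheduled 29%. Eswyn agreement on III.1.1: III.2.4.1 not covered. → 29%.
Line B: metalworking → III.1; hand-operated → III.1.1; as parts → III.1.1.1. Scheduled 26%. Eswyn agreement on III.1.1: not wholly obtained. → 26%.
Line C: agricultural → III.2; pneumatic → III.2.1; new → III.2.1.2. Scheduled 18%. anti-dumping (Harrowgate, III.2.1): +27%; total 18% + 27% = 45%. → 45%.
Sum: 29% + 26% + 45% = 100%.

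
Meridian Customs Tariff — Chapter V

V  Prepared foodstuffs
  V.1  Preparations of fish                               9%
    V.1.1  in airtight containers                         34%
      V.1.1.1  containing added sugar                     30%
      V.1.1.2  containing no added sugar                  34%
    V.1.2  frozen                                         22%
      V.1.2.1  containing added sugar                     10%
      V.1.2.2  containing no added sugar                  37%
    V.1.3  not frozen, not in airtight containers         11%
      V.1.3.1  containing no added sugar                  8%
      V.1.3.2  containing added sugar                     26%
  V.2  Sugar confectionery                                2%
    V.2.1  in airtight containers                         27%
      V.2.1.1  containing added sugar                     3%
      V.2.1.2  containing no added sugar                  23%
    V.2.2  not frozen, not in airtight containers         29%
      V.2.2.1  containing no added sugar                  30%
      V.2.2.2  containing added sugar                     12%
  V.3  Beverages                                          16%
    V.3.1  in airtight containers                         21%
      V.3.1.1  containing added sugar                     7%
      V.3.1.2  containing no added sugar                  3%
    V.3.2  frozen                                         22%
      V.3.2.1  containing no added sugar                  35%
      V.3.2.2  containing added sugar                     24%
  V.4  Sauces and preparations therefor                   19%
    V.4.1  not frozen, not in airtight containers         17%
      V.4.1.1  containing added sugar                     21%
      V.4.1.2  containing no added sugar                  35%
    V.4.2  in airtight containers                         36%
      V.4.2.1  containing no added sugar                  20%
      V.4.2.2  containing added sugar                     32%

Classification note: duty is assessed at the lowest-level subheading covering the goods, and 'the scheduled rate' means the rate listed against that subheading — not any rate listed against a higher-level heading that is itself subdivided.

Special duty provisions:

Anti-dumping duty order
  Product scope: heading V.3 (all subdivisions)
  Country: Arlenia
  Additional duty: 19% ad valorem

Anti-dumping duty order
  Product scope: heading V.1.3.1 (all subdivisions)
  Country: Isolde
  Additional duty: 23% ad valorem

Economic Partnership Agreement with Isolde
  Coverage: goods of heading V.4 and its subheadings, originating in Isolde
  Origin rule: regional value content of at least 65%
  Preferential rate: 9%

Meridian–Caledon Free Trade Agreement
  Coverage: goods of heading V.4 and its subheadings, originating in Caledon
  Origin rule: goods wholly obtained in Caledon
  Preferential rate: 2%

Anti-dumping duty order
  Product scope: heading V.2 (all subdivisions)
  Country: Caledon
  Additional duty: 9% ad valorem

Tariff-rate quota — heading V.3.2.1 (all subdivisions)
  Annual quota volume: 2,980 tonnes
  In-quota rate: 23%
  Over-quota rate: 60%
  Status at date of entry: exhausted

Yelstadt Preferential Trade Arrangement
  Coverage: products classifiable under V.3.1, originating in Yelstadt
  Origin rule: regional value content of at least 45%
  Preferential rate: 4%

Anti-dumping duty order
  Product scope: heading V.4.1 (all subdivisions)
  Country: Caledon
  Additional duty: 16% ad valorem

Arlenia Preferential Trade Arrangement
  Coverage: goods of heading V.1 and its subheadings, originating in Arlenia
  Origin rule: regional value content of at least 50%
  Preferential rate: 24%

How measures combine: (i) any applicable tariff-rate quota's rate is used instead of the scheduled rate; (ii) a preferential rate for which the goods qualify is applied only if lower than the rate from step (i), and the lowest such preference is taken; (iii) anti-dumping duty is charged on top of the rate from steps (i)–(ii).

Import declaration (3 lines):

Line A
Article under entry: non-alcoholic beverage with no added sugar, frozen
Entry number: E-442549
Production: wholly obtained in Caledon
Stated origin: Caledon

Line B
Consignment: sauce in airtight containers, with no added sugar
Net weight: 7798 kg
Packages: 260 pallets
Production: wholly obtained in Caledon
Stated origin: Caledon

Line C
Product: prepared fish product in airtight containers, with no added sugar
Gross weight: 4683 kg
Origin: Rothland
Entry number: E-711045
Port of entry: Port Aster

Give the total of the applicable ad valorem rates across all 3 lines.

Line A: non-alcoholic beverage → V.3; frozen → V.3.2; with no added sugar → V.3.2.1. Scheduled 35%. quota on V.3.2.1 exhausted → over-quota 60%; Caledon agreement on V.4: V.3.2.1 not covered. → 60%.
Line B: sauce → V.4; in airtight containers → V.4.2; with no added sugar → V.4.2.1. Scheduled 20%. Caledon agreement on V.4: wholly obtained → 2% available; preferential 2%. → 2%.
Line C: prepared fish product → V.1; in airtight containers → V.1.1; with no added sugar → V.1.1.2. Scheduled 34%. No special measure applies. → 34%.
Sum: 60% + 2% + 34% = 96%.

96%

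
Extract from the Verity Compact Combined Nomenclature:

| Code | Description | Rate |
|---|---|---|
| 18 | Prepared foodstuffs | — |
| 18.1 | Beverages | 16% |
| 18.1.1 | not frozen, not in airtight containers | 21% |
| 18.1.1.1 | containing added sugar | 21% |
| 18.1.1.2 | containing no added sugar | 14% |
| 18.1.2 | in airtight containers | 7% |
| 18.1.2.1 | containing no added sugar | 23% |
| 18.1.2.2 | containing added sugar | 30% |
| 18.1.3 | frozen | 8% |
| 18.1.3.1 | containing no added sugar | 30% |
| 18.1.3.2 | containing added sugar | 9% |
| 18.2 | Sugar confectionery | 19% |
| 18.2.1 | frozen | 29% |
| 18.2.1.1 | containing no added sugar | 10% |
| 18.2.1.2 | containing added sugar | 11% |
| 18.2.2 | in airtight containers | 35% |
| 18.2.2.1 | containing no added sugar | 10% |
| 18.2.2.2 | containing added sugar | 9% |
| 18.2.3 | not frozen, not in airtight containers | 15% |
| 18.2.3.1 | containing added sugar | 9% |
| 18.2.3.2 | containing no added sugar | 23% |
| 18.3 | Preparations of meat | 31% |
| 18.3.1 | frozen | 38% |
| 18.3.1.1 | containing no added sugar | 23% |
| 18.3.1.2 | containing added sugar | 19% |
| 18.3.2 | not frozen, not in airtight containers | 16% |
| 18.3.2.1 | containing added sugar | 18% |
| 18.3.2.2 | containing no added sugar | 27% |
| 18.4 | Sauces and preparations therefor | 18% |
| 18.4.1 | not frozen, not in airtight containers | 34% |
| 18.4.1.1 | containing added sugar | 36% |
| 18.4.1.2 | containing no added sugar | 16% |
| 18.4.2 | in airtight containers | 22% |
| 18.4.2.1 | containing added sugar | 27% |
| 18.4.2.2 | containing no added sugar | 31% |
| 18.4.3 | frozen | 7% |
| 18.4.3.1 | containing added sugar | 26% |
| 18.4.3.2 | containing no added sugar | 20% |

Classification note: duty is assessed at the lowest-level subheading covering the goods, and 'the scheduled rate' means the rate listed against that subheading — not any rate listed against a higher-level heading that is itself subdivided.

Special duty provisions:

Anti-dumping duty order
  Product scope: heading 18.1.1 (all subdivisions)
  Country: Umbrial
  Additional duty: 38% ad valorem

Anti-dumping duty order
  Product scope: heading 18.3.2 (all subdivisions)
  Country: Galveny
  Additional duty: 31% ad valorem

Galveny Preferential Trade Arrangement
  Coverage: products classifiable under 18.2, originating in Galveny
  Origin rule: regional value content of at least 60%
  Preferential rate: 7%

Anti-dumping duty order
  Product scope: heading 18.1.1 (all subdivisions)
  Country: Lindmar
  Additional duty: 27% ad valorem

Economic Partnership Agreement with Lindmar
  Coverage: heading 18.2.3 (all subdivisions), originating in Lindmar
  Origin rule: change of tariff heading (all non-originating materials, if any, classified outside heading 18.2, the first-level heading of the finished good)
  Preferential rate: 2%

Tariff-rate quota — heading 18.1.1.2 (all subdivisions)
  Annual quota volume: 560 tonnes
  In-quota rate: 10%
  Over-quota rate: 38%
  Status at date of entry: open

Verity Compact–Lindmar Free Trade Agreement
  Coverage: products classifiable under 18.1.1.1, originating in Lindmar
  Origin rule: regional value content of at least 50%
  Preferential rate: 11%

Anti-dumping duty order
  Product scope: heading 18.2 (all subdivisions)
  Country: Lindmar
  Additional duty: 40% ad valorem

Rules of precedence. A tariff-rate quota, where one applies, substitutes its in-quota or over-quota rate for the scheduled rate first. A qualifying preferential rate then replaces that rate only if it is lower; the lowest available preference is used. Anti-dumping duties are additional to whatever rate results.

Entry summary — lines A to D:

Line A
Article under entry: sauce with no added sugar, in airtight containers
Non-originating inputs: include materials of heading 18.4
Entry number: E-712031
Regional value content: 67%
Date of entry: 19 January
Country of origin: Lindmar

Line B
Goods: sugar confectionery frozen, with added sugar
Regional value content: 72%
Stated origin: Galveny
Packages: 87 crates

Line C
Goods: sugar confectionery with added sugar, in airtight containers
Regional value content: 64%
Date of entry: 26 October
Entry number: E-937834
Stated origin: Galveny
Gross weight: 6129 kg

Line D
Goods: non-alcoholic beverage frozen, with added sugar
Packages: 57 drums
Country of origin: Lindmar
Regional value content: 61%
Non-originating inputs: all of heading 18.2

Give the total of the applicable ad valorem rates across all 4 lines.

54%

Line A: sauce → 18.4; in airtight containers → 18.4.2; with no added sugar → 18.4.2.2. Scheduled 31%. Lindmar agreement on 18.2.3: 18.4.2.2 not covered; Lindmar agreement on 18.1.1.1: 18.4.2.2 not covered. → 31%.
Line B: sugar confectionery → 18.2; frozen → 18.2.1; with added sugar → 18.2.1.2. Scheduled 11%. Galveny agreement on 18.2: RVC ≥ 60% → 7% available; preferential 7%. → 7%.
Line C: sugar confectionery → 18.2; in airtight containers → 18.2.2; with added sugar → 18.2.2.2. Scheduled 9%. Galveny agreement on 18.2: RVC ≥ 60% → 7% available; preferential 7%. → 7%.
Line D: non-alcoholic beverage → 18.1; frozen → 18.1.3; with added sugar → 18.1.3.2. Scheduled 9%. Lindmar agreement on 18.2.3: 18.1.3.2 not covered; Lindmar agreement on 18.1.1.1: 18.1.3.2 not covered. → 9%.
Sum: 31% + 7% + 7% + 9% = 54%.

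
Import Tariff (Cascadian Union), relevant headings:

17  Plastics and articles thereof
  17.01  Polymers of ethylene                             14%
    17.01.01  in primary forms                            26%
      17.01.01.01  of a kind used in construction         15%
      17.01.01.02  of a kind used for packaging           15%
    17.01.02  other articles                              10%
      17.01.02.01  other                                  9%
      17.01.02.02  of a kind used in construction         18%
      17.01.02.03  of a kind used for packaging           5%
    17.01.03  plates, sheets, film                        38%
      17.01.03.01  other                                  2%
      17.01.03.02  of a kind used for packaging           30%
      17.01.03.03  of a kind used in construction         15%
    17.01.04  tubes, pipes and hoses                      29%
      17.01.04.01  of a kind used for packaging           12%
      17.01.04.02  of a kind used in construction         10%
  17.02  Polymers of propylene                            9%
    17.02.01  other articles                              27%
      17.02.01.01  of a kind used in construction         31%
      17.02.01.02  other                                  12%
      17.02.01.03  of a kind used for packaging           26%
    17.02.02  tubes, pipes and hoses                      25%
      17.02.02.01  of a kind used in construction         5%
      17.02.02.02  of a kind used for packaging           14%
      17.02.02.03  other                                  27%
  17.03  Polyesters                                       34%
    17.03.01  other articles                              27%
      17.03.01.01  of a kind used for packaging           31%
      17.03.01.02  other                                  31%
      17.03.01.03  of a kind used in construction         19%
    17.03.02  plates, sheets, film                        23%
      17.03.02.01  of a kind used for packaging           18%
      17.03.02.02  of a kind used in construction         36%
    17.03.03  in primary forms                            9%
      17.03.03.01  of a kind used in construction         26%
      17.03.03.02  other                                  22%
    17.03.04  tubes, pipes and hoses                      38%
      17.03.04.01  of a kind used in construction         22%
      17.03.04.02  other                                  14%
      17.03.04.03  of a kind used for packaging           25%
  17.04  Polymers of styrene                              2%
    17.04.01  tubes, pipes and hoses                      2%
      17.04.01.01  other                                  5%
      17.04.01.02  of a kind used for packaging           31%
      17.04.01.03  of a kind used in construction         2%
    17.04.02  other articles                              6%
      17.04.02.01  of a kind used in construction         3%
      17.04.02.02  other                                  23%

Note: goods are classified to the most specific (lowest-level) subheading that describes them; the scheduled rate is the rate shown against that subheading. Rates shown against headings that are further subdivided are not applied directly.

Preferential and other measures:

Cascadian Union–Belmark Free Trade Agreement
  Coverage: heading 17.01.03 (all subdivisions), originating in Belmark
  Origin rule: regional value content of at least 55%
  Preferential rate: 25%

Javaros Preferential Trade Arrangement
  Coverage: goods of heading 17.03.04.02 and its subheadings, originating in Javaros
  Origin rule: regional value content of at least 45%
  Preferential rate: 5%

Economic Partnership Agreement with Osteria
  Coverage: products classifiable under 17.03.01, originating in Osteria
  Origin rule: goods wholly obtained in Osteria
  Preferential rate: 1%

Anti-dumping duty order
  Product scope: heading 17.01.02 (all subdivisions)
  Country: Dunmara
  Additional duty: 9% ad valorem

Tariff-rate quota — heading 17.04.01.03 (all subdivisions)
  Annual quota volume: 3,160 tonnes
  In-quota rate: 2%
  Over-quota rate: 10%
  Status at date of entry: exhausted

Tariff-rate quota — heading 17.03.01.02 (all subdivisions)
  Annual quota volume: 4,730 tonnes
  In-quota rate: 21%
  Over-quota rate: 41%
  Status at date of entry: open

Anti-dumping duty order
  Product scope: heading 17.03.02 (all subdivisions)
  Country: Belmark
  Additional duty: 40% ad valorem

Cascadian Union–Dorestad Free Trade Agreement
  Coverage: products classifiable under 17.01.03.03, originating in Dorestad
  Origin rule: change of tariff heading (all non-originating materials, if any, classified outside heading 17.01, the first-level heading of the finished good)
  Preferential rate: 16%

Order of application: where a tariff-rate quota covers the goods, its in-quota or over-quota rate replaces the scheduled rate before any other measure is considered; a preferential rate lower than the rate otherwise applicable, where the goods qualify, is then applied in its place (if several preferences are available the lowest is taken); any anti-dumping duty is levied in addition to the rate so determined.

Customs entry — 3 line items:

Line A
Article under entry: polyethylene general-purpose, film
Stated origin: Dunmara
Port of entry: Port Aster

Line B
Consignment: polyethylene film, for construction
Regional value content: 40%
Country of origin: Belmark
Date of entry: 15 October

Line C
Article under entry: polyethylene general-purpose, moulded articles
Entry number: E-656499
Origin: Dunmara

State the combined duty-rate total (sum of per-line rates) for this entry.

Line A: polyethylene → 17.01; film → 17.01.03; general-purpose → 17.01.03.01. Scheduled 2%. No special measure applies. → 2%.
Line B: polyethylene → 17.01; film → 17.01.03; for construction → 17.01.03.03. Scheduled 15%. Belmark agreement on 17.01.03: RVC < 55%. → 15%.
Line C: polyethylene → 17.01; moulded articles → 17.01.02; general-purpose → 17.01.02.01. Scheduled 9%. anti-dumping (Dunmara, 17.01.02): +9%; total 9% + 9% = 18%. → 18%.
Sum: 2% + 15% + 18% = 35%.

35%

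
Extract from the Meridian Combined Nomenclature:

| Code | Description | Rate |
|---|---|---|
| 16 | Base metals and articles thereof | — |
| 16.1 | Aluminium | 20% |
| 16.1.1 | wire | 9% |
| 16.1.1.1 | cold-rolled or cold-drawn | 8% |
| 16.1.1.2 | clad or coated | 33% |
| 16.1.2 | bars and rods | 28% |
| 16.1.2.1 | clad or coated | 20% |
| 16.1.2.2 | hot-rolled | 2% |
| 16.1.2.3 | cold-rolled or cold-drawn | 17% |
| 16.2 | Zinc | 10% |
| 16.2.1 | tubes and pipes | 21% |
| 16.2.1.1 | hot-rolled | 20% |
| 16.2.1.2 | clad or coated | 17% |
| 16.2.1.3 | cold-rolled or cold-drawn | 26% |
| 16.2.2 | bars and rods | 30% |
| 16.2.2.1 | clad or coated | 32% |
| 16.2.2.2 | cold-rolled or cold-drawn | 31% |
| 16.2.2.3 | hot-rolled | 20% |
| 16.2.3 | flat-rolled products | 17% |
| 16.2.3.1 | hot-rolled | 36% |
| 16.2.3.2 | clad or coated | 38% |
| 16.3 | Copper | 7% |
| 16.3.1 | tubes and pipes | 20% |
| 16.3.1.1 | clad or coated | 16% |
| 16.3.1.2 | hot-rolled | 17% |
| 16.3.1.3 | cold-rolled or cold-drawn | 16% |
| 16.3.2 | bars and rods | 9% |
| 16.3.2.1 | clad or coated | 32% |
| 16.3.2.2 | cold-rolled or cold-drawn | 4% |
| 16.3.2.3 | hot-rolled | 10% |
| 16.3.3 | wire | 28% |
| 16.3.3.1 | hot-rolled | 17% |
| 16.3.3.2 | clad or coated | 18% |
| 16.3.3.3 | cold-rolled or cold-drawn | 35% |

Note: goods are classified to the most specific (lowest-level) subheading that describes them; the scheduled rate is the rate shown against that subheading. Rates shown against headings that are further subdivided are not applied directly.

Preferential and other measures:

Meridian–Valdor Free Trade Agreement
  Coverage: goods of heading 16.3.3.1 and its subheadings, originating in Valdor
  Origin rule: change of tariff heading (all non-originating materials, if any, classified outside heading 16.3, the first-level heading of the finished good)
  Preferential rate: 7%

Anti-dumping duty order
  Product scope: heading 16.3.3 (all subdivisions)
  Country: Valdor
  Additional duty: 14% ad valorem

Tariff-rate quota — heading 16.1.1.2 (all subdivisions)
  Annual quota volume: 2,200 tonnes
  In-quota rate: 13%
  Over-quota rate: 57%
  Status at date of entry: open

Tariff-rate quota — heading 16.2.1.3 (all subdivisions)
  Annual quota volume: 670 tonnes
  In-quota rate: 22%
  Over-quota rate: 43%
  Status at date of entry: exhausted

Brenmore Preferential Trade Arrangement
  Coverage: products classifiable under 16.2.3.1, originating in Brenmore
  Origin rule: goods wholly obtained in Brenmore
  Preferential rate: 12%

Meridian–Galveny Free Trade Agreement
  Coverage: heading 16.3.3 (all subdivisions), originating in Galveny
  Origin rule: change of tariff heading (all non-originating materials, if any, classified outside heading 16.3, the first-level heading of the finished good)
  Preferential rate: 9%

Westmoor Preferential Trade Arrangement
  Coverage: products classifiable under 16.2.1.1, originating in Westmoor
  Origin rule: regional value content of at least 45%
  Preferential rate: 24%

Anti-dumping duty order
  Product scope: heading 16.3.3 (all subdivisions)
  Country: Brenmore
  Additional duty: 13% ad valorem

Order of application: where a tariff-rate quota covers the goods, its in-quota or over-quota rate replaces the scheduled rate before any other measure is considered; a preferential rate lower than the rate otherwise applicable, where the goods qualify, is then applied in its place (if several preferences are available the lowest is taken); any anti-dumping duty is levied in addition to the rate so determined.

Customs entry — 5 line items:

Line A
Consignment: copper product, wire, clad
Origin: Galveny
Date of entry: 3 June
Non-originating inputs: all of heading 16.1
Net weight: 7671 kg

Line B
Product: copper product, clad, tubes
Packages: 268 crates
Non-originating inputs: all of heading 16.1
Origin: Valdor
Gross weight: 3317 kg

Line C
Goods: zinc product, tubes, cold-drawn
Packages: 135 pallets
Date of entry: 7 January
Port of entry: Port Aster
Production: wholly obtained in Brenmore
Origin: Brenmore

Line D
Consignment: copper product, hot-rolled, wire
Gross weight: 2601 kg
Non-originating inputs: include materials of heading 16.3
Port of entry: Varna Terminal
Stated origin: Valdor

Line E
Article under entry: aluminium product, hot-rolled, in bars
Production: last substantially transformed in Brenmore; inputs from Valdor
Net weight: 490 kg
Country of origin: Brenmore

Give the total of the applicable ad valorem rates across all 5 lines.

Line A: copper → 16.3; wire → 16.3.3; clad → 16.3.3.2. Scheduled 18%. Galveny agreement on 16.3.3: CTH met → 9% available; preferential 9%. → 9%.
Line B: copper → 16.3; tubes → 16.3.1; clad → 16.3.1.1. Scheduled 16%. Valdor agreement on 16.3.3.1: 16.3.1.1 not covered. → 16%.
Line C: zinc → 16.2; tubes → 16.2.1; cold-drawn → 16.2.1.3. Scheduled 26%. quota on 16.2.1.3 exhausted → over-quota 43%; Brenmore agreement on 16.2.3.1: 16.2.1.3 not covered. → 43%.
Line D: copper → 16.3; wire → 16.3.3; hot-rolled → 16.3.3.1. Scheduled 17%. Valdor agreement on 16.3.3.1: CTH not met; anti-dumping (Valdor, 16.3.3): +14%; total 17% + 14% = 31%. → 31%.
Line E: aluminium → 16.1; in bars → 16.1.2; hot-rolled → 16.1.2.2. Scheduled 2%. Brenmore agreement on 16.2.3.1: 16.1.2.2 not covered. → 2%.
Sum: 9% + 16% + 43% + 31% + 2% = 101%.

101%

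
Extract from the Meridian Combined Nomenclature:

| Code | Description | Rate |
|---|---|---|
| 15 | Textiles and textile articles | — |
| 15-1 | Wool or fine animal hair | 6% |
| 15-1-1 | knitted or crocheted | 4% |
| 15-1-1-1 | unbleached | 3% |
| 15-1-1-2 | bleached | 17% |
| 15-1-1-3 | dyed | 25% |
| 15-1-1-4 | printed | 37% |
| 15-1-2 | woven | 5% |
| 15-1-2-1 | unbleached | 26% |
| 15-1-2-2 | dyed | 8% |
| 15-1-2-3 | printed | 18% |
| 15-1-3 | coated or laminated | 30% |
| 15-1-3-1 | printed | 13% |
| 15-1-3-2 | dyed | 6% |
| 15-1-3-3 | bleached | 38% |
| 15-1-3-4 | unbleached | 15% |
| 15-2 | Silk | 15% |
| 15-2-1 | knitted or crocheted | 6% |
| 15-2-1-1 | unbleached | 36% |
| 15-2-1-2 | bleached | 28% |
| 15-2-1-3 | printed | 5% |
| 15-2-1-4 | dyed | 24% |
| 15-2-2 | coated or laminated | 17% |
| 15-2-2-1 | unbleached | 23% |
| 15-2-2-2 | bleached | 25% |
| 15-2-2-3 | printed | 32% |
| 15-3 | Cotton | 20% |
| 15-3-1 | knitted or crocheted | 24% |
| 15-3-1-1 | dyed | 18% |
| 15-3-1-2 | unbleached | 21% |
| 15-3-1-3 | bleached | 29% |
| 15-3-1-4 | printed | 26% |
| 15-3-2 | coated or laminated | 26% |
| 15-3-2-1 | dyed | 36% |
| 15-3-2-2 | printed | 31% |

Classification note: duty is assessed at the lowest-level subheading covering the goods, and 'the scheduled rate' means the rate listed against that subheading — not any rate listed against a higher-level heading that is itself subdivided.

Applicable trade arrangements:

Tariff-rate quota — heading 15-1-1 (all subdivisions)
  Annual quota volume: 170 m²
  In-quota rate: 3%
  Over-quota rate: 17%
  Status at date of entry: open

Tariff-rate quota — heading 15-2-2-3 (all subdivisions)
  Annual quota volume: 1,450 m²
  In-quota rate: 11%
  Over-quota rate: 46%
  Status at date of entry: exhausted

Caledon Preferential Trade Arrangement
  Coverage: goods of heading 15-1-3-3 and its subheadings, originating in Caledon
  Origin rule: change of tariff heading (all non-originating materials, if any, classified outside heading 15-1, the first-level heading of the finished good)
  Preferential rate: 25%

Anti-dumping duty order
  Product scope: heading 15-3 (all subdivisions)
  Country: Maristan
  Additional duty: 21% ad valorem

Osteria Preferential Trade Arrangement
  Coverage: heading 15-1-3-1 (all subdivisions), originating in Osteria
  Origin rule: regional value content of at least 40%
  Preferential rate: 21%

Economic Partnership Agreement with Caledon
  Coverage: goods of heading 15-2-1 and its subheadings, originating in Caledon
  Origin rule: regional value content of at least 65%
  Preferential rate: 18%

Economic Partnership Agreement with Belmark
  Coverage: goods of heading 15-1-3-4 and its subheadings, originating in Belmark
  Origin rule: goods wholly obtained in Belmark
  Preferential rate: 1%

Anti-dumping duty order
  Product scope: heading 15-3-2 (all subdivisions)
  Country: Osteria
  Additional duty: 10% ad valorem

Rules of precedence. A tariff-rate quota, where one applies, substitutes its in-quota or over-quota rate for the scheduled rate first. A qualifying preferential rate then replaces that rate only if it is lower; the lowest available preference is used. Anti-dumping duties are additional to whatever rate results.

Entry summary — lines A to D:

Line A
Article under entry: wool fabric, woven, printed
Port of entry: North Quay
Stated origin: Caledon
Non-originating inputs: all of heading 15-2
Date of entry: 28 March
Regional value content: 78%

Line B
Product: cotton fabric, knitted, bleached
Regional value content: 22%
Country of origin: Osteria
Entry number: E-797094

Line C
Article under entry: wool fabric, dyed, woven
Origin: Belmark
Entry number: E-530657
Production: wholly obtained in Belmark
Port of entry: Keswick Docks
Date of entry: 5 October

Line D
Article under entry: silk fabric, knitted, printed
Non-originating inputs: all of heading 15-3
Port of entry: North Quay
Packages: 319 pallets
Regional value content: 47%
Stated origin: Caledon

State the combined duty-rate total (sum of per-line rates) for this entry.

60%

Line A: wool → 15-1; woven → 15-1-2; printed → 15-1-2-3. Scheduled 18%. Caledon agreement on 15-1-3-3: 15-1-2-3 not covered; Caledon agreement on 15-2-1: 15-1-2-3 not covered. → 18%.
Line B: cotton → 15-3; knitted → 15-3-1; bleached → 15-3-1-3. Scheduled 29%. Osteria agreement on 15-1-3-1: 15-3-1-3 not covered. → 29%.
Line C: wool → 15-1; woven → 15-1-2; dyed → 15-1-2-2. Scheduled 8%. Belmark agreement on 15-1-3-4: 15-1-2-2 not covered. → 8%.
Line D: silk → 15-2; knitted → 15-2-1; printed → 15-2-1-3. Scheduled 5%. Caledon agreement on 15-1-3-3: 15-2-1-3 not covered; Caledon agreement on 15-2-1: RVC < 65%. → 5%.
Sum: 18% + 29% + 8% + 5% = 60%.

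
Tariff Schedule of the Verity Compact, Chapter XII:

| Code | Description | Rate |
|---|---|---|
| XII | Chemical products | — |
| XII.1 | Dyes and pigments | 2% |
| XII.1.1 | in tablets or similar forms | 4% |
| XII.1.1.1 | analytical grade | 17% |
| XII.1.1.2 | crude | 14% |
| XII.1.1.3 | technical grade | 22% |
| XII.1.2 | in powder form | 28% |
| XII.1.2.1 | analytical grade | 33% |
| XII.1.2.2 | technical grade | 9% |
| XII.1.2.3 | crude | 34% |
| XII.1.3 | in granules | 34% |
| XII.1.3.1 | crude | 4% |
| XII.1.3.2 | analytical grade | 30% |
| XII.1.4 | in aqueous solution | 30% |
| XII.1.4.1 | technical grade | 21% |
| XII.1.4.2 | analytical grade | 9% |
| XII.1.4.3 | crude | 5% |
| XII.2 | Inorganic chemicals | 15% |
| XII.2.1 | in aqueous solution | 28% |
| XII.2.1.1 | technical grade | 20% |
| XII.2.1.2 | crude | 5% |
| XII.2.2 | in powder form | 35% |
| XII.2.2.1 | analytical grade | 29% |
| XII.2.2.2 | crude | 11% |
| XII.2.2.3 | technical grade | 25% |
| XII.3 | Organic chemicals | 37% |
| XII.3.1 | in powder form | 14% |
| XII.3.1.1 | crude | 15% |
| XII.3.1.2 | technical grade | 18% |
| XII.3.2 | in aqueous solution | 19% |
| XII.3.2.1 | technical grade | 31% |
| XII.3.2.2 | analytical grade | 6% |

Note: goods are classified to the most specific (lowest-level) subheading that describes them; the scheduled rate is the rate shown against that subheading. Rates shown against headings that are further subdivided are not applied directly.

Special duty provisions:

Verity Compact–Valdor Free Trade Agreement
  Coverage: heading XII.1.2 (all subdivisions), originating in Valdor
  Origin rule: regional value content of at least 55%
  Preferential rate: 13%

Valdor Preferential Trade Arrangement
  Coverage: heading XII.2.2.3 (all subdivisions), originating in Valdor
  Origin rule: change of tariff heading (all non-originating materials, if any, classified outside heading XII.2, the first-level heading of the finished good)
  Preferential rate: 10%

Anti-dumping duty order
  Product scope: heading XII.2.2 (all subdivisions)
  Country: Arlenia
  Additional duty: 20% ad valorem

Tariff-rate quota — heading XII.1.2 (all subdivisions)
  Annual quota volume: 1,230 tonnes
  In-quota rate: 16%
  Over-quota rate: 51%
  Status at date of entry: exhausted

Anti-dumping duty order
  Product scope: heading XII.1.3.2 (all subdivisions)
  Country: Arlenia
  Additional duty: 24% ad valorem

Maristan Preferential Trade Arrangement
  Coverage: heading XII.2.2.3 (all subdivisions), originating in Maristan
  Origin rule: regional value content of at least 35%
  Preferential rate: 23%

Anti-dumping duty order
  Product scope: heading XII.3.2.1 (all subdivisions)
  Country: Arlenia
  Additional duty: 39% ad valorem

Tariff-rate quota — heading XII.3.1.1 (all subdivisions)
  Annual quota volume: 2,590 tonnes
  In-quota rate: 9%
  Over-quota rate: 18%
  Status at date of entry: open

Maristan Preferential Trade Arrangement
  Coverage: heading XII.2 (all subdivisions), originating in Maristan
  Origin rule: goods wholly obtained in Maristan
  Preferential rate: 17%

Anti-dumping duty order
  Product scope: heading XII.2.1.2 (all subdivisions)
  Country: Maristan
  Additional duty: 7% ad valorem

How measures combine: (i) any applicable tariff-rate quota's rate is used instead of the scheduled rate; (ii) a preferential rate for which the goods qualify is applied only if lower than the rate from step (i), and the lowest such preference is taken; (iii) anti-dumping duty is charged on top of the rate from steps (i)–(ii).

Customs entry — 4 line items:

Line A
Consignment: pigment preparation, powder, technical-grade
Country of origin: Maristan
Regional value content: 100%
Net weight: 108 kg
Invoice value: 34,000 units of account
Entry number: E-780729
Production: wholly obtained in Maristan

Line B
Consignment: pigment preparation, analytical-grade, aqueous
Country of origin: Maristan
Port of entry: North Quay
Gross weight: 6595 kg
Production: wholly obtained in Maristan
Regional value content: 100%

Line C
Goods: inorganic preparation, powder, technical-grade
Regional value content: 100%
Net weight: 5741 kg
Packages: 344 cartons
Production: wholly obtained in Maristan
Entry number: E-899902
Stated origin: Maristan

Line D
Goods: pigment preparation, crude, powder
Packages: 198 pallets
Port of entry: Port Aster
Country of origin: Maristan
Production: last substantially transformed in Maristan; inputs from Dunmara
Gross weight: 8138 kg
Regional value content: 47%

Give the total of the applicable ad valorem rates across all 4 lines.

128%

Line A: pigment → XII.1; powder → XII.1.2; technical-grade → XII.1.2.2. Scheduled 9%. quota on XII.1.2 exhausted → over-quota 51%; Maristan agreement on XII.2.2.3: XII.1.2.2 not covered; Maristan agreement on XII.2: XII.1.2.2 not covered. → 51%.
Line B: pigment → XII.1; aqueous → XII.1.4; analytical-grade → XII.1.4.2. Scheduled 9%. Maristan agreement on XII.2.2.3: XII.1.4.2 not covered; Maristan agreement on XII.2: XII.1.4.2 not covered. → 9%.
Line C: inorganic → XII.2; powder → XII.2.2; technical-grade → XII.2.2.3. Scheduled 25%. Maristan agreement on XII.2.2.3: RVC ≥ 35% → 23% available; Maristan agreement on XII.2: wholly obtained → 17% available; preferential 17%. → 17%.
Line D: pigment → XII.1; powder → XII.1.2; crude → XII.1.2.3. Scheduled 34%. quota on XII.1.2 exhausted → over-quota 51%; Maristan agreement on XII.2.2.3: XII.1.2.3 not covered; Maristan agreement on XII.2: XII.1.2.3 not covered. → 51%.
Sum: 51% + 9% + 17% + 51% = 128%.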